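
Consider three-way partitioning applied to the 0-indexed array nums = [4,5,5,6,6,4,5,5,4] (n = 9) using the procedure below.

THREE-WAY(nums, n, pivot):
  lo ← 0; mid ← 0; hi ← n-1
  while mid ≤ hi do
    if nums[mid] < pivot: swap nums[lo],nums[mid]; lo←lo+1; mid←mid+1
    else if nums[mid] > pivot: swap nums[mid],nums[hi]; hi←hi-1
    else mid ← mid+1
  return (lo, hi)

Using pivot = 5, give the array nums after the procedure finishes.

[4,4,4,5,5,5,5,6,6]

lo=0 mid=0 hi=8
4<5: swap(0,0), lo=1 mid=1 ⇒ [4,5,5,6,6,4,5,5,4]
5=5: mid=2
5=5: mid=3
6>5: swap(3,8), hi=7 ⇒ [4,5,5,4,6,4,5,5,6]
4<5: swap(1,3), lo=2 mid=4 ⇒ [4,4,5,5,6,4,5,5,6]
6>5: swap(4,7), hi=6 ⇒ [4,4,5,5,5,4,5,6,6]
5=5: mid=5
4<5: swap(2,5), lo=3 mid=6 ⇒ [4,4,4,5,5,5,5,6,6]
5=5: mid=7
done. lo=3 hi=6; nums=[4,4,4,5,5,5,5,6,6]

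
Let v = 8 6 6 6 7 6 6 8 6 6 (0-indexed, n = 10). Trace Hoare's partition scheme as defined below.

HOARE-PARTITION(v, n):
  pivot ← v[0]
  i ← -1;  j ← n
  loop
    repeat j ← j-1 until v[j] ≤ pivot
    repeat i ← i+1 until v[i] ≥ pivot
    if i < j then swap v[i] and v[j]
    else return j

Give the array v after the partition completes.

6 6 6 6 7 6 6 6 8 8

pivot = v[0] = 8; i = -1, j = 10
j→9 (v[9]=6≤8), i→0 (v[0]=8≥8); i<j, swap → 6 6 6 6 7 6 6 8 6 8
j→8 (v[8]=6≤8), i→7 (v[7]=8≥8); i<j, swap → 6 6 6 6 7 6 6 6 8 8
j→7, i→8; i≥j, return j=7. v = 6 6 6 6 7 6 6 6 8 8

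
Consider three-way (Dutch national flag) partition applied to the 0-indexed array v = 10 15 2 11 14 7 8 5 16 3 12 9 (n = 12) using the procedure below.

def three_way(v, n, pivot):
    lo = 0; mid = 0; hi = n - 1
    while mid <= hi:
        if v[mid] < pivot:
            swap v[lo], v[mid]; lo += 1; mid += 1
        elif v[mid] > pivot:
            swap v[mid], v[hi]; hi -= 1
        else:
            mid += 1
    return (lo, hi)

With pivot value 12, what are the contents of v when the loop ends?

10 9 2 11 7 8 5 3 12 16 14 15

pivot = 12; lo=0, mid=0, hi=11
v[mid]=10<12: swap v[0],v[0]; lo=1,mid=1 → 10 15 2 11 14 7 8 5 16 3 12 9
v[mid]=15>12: swap v[1],v[11]; hi=10 → 10 9 2 11 14 7 8 5 16 3 12 15
v[mid]=9<12: swap v[1],v[1]; lo=2,mid=2 → 10 9 2 11 14 7 8 5 16 3 12 15
v[mid]=2<12: swap v[2],v[2]; lo=3,mid=3 → 10 9 2 11 14 7 8 5 16 3 12 15
v[mid]=11<12: swap v[3],v[3]; lo=4,mid=4 → 10 9 2 11 14 7 8 5 16 3 12 15
v[mid]=14>12: swap v[4],v[10]; hi=9 → 10 9 2 11 12 7 8 5 16 3 14 15
v[mid]=12=12: mid=5
v[mid]=7<12: swap v[4],v[5]; lo=5,mid=6 → 10 9 2 11 7 12 8 5 16 3 14 15
v[mid]=8<12: swap v[5],v[6]; lo=6,mid=7 → 10 9 2 11 7 8 12 5 16 3 14 15
v[mid]=5<12: swap v[6],v[7]; lo=7,mid=8 → 10 9 2 11 7 8 5 12 16 3 14 15
v[mid]=16>12: swap v[8],v[9]; hi=8 → 10 9 2 11 7 8 5 12 3 16 14 15
v[mid]=3<12: swap v[7],v[8]; lo=8,mid=9 → 10 9 2 11 7 8 5 3 12 16 14 15
end: lo=8, hi=8; v = 10 9 2 11 7 8 5 3 12 16 14 15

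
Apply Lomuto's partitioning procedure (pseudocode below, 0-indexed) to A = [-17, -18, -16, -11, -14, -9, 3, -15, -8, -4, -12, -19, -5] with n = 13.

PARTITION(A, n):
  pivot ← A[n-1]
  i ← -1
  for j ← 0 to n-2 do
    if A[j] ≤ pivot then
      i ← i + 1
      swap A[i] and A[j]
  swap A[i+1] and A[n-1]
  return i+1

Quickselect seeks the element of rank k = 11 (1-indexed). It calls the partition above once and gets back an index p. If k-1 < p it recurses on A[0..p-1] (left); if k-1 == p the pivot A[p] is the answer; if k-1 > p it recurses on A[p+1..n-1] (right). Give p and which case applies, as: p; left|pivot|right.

pivot=-5, i=-1
j=0: -17≤-5, i=0, swap(0,0) ⇒ [-17, -18, -16, -11, -14, -9, 3, -15, -8, -4, -12, -19, -5]
j=1: -18≤-5, i=1, swap(1,1) ⇒ [-17, -18, -16, -11, -14, -9, 3, -15, -8, -4, -12, -19, -5]
j=2: -16≤-5, i=2, swap(2,2) ⇒ [-17, -18, -16, -11, -14, -9, 3, -15, -8, -4, -12, -19, -5]
j=3: -11≤-5, i=3, swap(3,3) ⇒ [-17, -18, -16, -11, -14, -9, 3, -15, -8, -4, -12, -19, -5]
j=4: -14≤-5, i=4, swap(4,4) ⇒ [-17, -18, -16, -11, -14, -9, 3, -15, -8, -4, -12, -19, -5]
j=5: -9≤-5, i=5, swap(5,5) ⇒ [-17, -18, -16, -11, -14, -9, 3, -15, -8, -4, -12, -19, -5]
j=6: 3>-5, skip
j=7: -15≤-5, i=6, swap(6,7) ⇒ [-17, -18, -16, -11, -14, -9, -15, 3, -8, -4, -12, -19, -5]
j=8: -8≤-5, i=7, swap(7,8) ⇒ [-17, -18, -16, -11, -14, -9, -15, -8, 3, -4, -12, -19, -5]
j=9: -4>-5, skip
j=10: -12≤-5, i=8, swap(8,10) ⇒ [-17, -18, -16, -11, -14, -9, -15, -8, -12, -4, 3, -19, -5]
j=11: -19≤-5, i=9, swap(9,11) ⇒ [-17, -18, -16, -11, -14, -9, -15, -8, -12, -19, 3, -4, -5]
swap(10,12) ⇒ [-17, -18, -16, -11, -14, -9, -15, -8, -12, -19, -5, -4, 3]; return 10
p = 10; k-1 = 10 == 10 ⇒ pivot

10; pivot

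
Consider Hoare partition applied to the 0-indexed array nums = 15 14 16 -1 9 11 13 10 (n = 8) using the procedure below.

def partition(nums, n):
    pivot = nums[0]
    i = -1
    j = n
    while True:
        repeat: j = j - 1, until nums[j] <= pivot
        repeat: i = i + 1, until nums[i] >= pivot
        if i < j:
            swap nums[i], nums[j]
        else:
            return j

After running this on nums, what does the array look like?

pivot = nums[0] = 15; i = -1, j = 8
j→7 (nums[7]=10≤15), i→0 (nums[0]=15≥15); i<j, swap → 10 14 16 -1 9 11 13 15
j→6 (nums[6]=13≤15), i→2 (nums[2]=16≥15); i<j, swap → 10 14 13 -1 9 11 16 15
j→5, i→6; i≥j, return j=5. nums = 10 14 13 -1 9 11 16 15

10 14 13 -1 9 11 16 15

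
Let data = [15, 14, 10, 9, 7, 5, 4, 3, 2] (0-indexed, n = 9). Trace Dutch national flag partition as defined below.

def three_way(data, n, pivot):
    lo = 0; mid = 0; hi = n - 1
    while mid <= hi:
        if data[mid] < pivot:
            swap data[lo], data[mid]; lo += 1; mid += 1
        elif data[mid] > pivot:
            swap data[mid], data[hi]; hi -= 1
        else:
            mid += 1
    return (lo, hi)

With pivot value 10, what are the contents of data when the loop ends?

[2, 3, 9, 7, 5, 4, 10, 14, 15]

pivot = 10; lo=0, mid=0, hi=8
data[mid]=15>10: swap data[0],data[8]; hi=7 → [2, 14, 10, 9, 7, 5, 4, 3, 15]
data[mid]=2<10: swap data[0],data[0]; lo=1,mid=1 → [2, 14, 10, 9, 7, 5, 4, 3, 15]
data[mid]=14>10: swap data[1],data[7]; hi=6 → [2, 3, 10, 9, 7, 5, 4, 14, 15]
data[mid]=3<10: swap data[1],data[1]; lo=2,mid=2 → [2, 3, 10, 9, 7, 5, 4, 14, 15]
data[mid]=10=10: mid=3
data[mid]=9<10: swap data[2],data[3]; lo=3,mid=4 → [2, 3, 9, 10, 7, 5, 4, 14, 15]
data[mid]=7<10: swap data[3],data[4]; lo=4,mid=5 → [2, 3, 9, 7, 10, 5, 4, 14, 15]
data[mid]=5<10: swap data[4],data[5]; lo=5,mid=6 → [2, 3, 9, 7, 5, 10, 4, 14, 15]
data[mid]=4<10: swap data[5],data[6]; lo=6,mid=7 → [2, 3, 9, 7, 5, 4, 10, 14, 15]
end: lo=6, hi=6; data = [2, 3, 9, 7, 5, 4, 10, 14, 15]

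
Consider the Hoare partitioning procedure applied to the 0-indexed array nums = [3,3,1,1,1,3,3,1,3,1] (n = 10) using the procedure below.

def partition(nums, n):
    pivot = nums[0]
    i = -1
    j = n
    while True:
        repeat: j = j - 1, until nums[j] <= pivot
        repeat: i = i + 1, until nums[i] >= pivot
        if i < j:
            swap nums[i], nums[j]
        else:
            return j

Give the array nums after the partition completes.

[1,3,1,1,1,1,3,3,3,3]

pivot=3
j stops at 9 (1), i stops at 0 (3); swap ⇒ [1,3,1,1,1,3,3,1,3,3]
j stops at 8 (3), i stops at 1 (3); swap ⇒ [1,3,1,1,1,3,3,1,3,3]
j stops at 7 (1), i stops at 5 (3); swap ⇒ [1,3,1,1,1,1,3,3,3,3]
j stops at 6, i stops at 6; i≥j ⇒ return 6. nums=[1,3,1,1,1,1,3,3,3,3]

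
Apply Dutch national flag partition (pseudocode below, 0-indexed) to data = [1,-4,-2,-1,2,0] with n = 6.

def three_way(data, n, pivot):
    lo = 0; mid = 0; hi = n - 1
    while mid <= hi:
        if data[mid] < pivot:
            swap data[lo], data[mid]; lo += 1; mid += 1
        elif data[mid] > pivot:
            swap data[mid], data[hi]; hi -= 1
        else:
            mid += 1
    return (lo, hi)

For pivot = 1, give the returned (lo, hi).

pivot = 1; lo=0, mid=0, hi=5
data[mid]=1=1: mid=1
data[mid]=-4<1: swap data[0],data[1]; lo=1,mid=2 → [-4,1,-2,-1,2,0]
data[mid]=-2<1: swap data[1],data[2]; lo=2,mid=3 → [-4,-2,1,-1,2,0]
data[mid]=-1<1: swap data[2],data[3]; lo=3,mid=4 → [-4,-2,-1,1,2,0]
data[mid]=2>1: swap data[4],data[5]; hi=4 → [-4,-2,-1,1,0,2]
data[mid]=0<1: swap data[3],data[4]; lo=4,mid=5 → [-4,-2,-1,0,1,2]
end: lo=4, hi=4; data = [-4,-2,-1,0,1,2]

(4, 4)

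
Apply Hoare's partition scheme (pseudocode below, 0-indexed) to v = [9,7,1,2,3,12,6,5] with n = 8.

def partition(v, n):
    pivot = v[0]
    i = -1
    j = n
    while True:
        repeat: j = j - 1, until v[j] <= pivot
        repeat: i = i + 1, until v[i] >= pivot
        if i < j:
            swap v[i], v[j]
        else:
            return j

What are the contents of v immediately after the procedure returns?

[5,7,1,2,3,6,12,9]

pivot=9
j stops at 7 (5), i stops at 0 (9); swap ⇒ [5,7,1,2,3,12,6,9]
j stops at 6 (6), i stops at 5 (12); swap ⇒ [5,7,1,2,3,6,12,9]
j stops at 5, i stops at 6; i≥j ⇒ return 5. v=[5,7,1,2,3,6,12,9]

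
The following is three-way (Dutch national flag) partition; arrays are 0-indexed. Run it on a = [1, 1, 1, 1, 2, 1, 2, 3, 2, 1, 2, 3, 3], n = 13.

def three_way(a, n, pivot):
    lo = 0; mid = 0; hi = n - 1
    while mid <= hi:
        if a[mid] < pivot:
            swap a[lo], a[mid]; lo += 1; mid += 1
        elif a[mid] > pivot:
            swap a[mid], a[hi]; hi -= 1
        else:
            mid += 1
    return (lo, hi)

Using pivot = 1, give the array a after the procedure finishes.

[1, 1, 1, 1, 1, 1, 3, 2, 2, 2, 3, 3, 2]

lo=0 mid=0 hi=12
1=1: mid=1
1=1: mid=2
1=1: mid=3
1=1: mid=4
2>1: swap(4,12), hi=11 ⇒ [1, 1, 1, 1, 3, 1, 2, 3, 2, 1, 2, 3, 2]
3>1: swap(4,11), hi=10 ⇒ [1, 1, 1, 1, 3, 1, 2, 3, 2, 1, 2, 3, 2]
3>1: swap(4,10), hi=9 ⇒ [1, 1, 1, 1, 2, 1, 2, 3, 2, 1, 3, 3, 2]
2>1: swap(4,9), hi=8 ⇒ [1, 1, 1, 1, 1, 1, 2, 3, 2, 2, 3, 3, 2]
1=1: mid=5
1=1: mid=6
2>1: swap(6,8), hi=7 ⇒ [1, 1, 1, 1, 1, 1, 2, 3, 2, 2, 3, 3, 2]
2>1: swap(6,7), hi=6 ⇒ [1, 1, 1, 1, 1, 1, 3, 2, 2, 2, 3, 3, 2]
3>1: swap(6,6), hi=5 ⇒ [1, 1, 1, 1, 1, 1, 3, 2, 2, 2, 3, 3, 2]
done. lo=0 hi=5; a=[1, 1, 1, 1, 1, 1, 3, 2, 2, 2, 3, 3, 2]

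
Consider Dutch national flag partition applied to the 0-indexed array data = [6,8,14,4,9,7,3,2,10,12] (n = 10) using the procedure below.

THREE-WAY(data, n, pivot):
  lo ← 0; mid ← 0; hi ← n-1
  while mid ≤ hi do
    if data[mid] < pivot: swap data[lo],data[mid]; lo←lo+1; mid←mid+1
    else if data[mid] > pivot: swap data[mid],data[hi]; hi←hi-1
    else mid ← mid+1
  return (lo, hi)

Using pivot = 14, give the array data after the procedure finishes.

pivot = 14; lo=0, mid=0, hi=9
data[mid]=6<14: swap data[0],data[0]; lo=1,mid=1 → [6,8,14,4,9,7,3,2,10,12]
data[mid]=8<14: swap data[1],data[1]; lo=2,mid=2 → [6,8,14,4,9,7,3,2,10,12]
data[mid]=14=14: mid=3
data[mid]=4<14: swap data[2],data[3]; lo=3,mid=4 → [6,8,4,14,9,7,3,2,10,12]
data[mid]=9<14: swap data[3],data[4]; lo=4,mid=5 → [6,8,4,9,14,7,3,2,10,12]
data[mid]=7<14: swap data[4],data[5]; lo=5,mid=6 → [6,8,4,9,7,14,3,2,10,12]
data[mid]=3<14: swap data[5],data[6]; lo=6,mid=7 → [6,8,4,9,7,3,14,2,10,12]
data[mid]=2<14: swap data[6],data[7]; lo=7,mid=8 → [6,8,4,9,7,3,2,14,10,12]
data[mid]=10<14: swap data[7],data[8]; lo=8,mid=9 → [6,8,4,9,7,3,2,10,14,12]
data[mid]=12<14: swap data[8],data[9]; lo=9,mid=10 → [6,8,4,9,7,3,2,10,12,14]
end: lo=9, hi=9; data = [6,8,4,9,7,3,2,10,12,14]

[6,8,4,9,7,3,2,10,12,14]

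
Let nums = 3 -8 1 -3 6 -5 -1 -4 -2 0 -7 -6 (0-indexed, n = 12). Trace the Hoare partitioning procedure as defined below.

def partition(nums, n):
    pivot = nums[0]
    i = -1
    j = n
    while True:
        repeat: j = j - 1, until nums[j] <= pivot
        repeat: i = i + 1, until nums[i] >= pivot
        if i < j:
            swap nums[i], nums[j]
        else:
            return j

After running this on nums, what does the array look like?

-6 -8 1 -3 -7 -5 -1 -4 -2 0 6 3

pivot = nums[0] = 3; i = -1, j = 12
j→11 (nums[11]=-6≤3), i→0 (nums[0]=3≥3); i<j, swap → -6 -8 1 -3 6 -5 -1 -4 -2 0 -7 3
j→10 (nums[10]=-7≤3), i→4 (nums[4]=6≥3); i<j, swap → -6 -8 1 -3 -7 -5 -1 -4 -2 0 6 3
j→9, i→10; i≥j, return j=9. nums = -6 -8 1 -3 -7 -5 -1 -4 -2 0 6 3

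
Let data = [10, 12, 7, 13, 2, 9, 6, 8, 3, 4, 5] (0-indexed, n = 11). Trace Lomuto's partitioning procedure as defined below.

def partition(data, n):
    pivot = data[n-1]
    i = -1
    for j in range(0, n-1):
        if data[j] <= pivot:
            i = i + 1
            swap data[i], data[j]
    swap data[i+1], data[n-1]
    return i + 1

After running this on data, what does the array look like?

pivot = data[10] = 5; i = -1
j=0: data[0]=10 > 5 → no swap
j=1: data[1]=12 > 5 → no swap
j=2: data[2]=7 > 5 → no swap
j=3: data[3]=13 > 5 → no swap
j=4: data[4]=2 ≤ 5 → i=0, swap data[0],data[4] → [2, 12, 7, 13, 10, 9, 6, 8, 3, 4, 5]
j=5: data[5]=9 > 5 → no swap
j=6: data[6]=6 > 5 → no swap
j=7: data[7]=8 > 5 → no swap
j=8: data[8]=3 ≤ 5 → i=1, swap data[1],data[8] → [2, 3, 7, 13, 10, 9, 6, 8, 12, 4, 5]
j=9: data[9]=4 ≤ 5 → i=2, swap data[2],data[9] → [2, 3, 4, 13, 10, 9, 6, 8, 12, 7, 5]
final swap data[3],data[10] → [2, 3, 4, 5, 10, 9, 6, 8, 12, 7, 13]; return 3

[2, 3, 4, 5, 10, 9, 6, 8, 12, 7, 13]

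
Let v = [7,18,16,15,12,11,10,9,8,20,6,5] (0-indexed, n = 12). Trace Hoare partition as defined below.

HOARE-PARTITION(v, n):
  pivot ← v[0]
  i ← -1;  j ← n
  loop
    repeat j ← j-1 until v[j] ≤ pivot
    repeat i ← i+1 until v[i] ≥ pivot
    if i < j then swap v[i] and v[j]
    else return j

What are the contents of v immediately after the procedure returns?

pivot = v[0] = 7; i = -1, j = 12
j→11 (v[11]=5≤7), i→0 (v[0]=7≥7); i<j, swap → [5,18,16,15,12,11,10,9,8,20,6,7]
j→10 (v[10]=6≤7), i→1 (v[1]=18≥7); i<j, swap → [5,6,16,15,12,11,10,9,8,20,18,7]
j→1, i→2; i≥j, return j=1. v = [5,6,16,15,12,11,10,9,8,20,18,7]

[5,6,16,15,12,11,10,9,8,20,18,7]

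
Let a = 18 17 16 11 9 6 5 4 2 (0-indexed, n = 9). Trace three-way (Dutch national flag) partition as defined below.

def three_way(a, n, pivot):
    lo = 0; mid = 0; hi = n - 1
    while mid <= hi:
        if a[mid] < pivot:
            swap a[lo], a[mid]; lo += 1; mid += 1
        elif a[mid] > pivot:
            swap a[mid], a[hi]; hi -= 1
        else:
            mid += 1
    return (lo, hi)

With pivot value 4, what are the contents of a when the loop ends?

pivot = 4; lo=0, mid=0, hi=8
a[mid]=18>4: swap a[0],a[8]; hi=7 → 2 17 16 11 9 6 5 4 18
a[mid]=2<4: swap a[0],a[0]; lo=1,mid=1 → 2 17 16 11 9 6 5 4 18
a[mid]=17>4: swap a[1],a[7]; hi=6 → 2 4 16 11 9 6 5 17 18
a[mid]=4=4: mid=2
a[mid]=16>4: swap a[2],a[6]; hi=5 → 2 4 5 11 9 6 16 17 18
a[mid]=5>4: swap a[2],a[5]; hi=4 → 2 4 6 11 9 5 16 17 18
a[mid]=6>4: swap a[2],a[4]; hi=3 → 2 4 9 11 6 5 16 17 18
a[mid]=9>4: swap a[2],a[3]; hi=2 → 2 4 11 9 6 5 16 17 18
a[mid]=11>4: swap a[2],a[2]; hi=1 → 2 4 11 9 6 5 16 17 18
end: lo=1, hi=1; a = 2 4 11 9 6 5 16 17 18

2 4 11 9 6 5 16 17 18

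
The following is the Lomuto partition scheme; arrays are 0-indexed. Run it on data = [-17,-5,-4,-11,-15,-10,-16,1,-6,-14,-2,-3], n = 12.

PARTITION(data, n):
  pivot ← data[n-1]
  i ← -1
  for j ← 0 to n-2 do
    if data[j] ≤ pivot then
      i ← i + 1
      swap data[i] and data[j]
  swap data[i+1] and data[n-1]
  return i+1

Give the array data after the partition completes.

pivot=-3, i=-1
j=0: -17≤-3, i=0, swap(0,0) ⇒ [-17,-5,-4,-11,-15,-10,-16,1,-6,-14,-2,-3]
j=1: -5≤-3, i=1, swap(1,1) ⇒ [-17,-5,-4,-11,-15,-10,-16,1,-6,-14,-2,-3]
j=2: -4≤-3, i=2, swap(2,2) ⇒ [-17,-5,-4,-11,-15,-10,-16,1,-6,-14,-2,-3]
j=3: -11≤-3, i=3, swap(3,3) ⇒ [-17,-5,-4,-11,-15,-10,-16,1,-6,-14,-2,-3]
j=4: -15≤-3, i=4, swap(4,4) ⇒ [-17,-5,-4,-11,-15,-10,-16,1,-6,-14,-2,-3]
j=5: -10≤-3, i=5, swap(5,5) ⇒ [-17,-5,-4,-11,-15,-10,-16,1,-6,-14,-2,-3]
j=6: -16≤-3, i=6, swap(6,6) ⇒ [-17,-5,-4,-11,-15,-10,-16,1,-6,-14,-2,-3]
j=7: 1>-3, skip
j=8: -6≤-3, i=7, swap(7,8) ⇒ [-17,-5,-4,-11,-15,-10,-16,-6,1,-14,-2,-3]
j=9: -14≤-3, i=8, swap(8,9) ⇒ [-17,-5,-4,-11,-15,-10,-16,-6,-14,1,-2,-3]
j=10: -2>-3, skip
swap(9,11) ⇒ [-17,-5,-4,-11,-15,-10,-16,-6,-14,-3,-2,1]; return 9

[-17,-5,-4,-11,-15,-10,-16,-6,-14,-3,-2,1]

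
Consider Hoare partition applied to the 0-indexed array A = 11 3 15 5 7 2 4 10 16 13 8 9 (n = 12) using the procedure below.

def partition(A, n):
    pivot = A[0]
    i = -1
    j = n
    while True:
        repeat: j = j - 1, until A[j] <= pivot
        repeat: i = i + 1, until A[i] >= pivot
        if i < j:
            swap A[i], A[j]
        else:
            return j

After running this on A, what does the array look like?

pivot=11
j stops at 11 (9), i stops at 0 (11); swap ⇒ 9 3 15 5 7 2 4 10 16 13 8 11
j stops at 10 (8), i stops at 2 (15); swap ⇒ 9 3 8 5 7 2 4 10 16 13 15 11
j stops at 7, i stops at 8; i≥j ⇒ return 7. A=9 3 8 5 7 2 4 10 16 13 15 11

9 3 8 5 7 2 4 10 16 13 15 11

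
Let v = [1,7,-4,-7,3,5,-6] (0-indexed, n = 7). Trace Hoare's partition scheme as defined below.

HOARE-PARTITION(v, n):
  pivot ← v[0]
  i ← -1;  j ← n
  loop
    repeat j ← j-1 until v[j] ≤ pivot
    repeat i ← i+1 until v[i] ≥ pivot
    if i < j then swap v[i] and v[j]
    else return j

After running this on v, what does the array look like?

[-6,-7,-4,7,3,5,1]

pivot = v[0] = 1; i = -1, j = 7
j→6 (v[6]=-6≤1), i→0 (v[0]=1≥1); i<j, swap → [-6,7,-4,-7,3,5,1]
j→3 (v[3]=-7≤1), i→1 (v[1]=7≥1); i<j, swap → [-6,-7,-4,7,3,5,1]
j→2, i→3; i≥j, return j=2. v = [-6,-7,-4,7,3,5,1]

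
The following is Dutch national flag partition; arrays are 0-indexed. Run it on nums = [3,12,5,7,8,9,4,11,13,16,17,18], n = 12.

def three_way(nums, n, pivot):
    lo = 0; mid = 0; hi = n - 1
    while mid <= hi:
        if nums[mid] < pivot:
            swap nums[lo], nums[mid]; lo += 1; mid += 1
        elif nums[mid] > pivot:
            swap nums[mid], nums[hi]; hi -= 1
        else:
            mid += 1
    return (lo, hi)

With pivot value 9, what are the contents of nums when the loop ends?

pivot = 9; lo=0, mid=0, hi=11
nums[mid]=3<9: swap nums[0],nums[0]; lo=1,mid=1 → [3,12,5,7,8,9,4,11,13,16,17,18]
nums[mid]=12>9: swap nums[1],nums[11]; hi=10 → [3,18,5,7,8,9,4,11,13,16,17,12]
nums[mid]=18>9: swap nums[1],nums[10]; hi=9 → [3,17,5,7,8,9,4,11,13,16,18,12]
nums[mid]=17>9: swap nums[1],nums[9]; hi=8 → [3,16,5,7,8,9,4,11,13,17,18,12]
nums[mid]=16>9: swap nums[1],nums[8]; hi=7 → [3,13,5,7,8,9,4,11,16,17,18,12]
nums[mid]=13>9: swap nums[1],nums[7]; hi=6 → [3,11,5,7,8,9,4,13,16,17,18,12]
nums[mid]=11>9: swap nums[1],nums[6]; hi=5 → [3,4,5,7,8,9,11,13,16,17,18,12]
nums[mid]=4<9: swap nums[1],nums[1]; lo=2,mid=2 → [3,4,5,7,8,9,11,13,16,17,18,12]
nums[mid]=5<9: swap nums[2],nums[2]; lo=3,mid=3 → [3,4,5,7,8,9,11,13,16,17,18,12]
nums[mid]=7<9: swap nums[3],nums[3]; lo=4,mid=4 → [3,4,5,7,8,9,11,13,16,17,18,12]
nums[mid]=8<9: swap nums[4],nums[4]; lo=5,mid=5 → [3,4,5,7,8,9,11,13,16,17,18,12]
nums[mid]=9=9: mid=6
end: lo=5, hi=5; nums = [3,4,5,7,8,9,11,13,16,17,18,12]

[3,4,5,7,8,9,11,13,16,17,18,12]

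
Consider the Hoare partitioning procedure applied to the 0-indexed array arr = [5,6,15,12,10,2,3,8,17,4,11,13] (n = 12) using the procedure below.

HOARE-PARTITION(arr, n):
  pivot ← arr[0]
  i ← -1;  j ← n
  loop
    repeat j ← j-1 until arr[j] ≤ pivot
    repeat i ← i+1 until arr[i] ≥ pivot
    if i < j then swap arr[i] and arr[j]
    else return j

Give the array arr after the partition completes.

[4,3,2,12,10,15,6,8,17,5,11,13]

pivot = arr[0] = 5; i = -1, j = 12
j→9 (arr[9]=4≤5), i→0 (arr[0]=5≥5); i<j, swap → [4,6,15,12,10,2,3,8,17,5,11,13]
j→6 (arr[6]=3≤5), i→1 (arr[1]=6≥5); i<j, swap → [4,3,15,12,10,2,6,8,17,5,11,13]
j→5 (arr[5]=2≤5), i→2 (arr[2]=15≥5); i<j, swap → [4,3,2,12,10,15,6,8,17,5,11,13]
j→2, i→3; i≥j, return j=2. arr = [4,3,2,12,10,15,6,8,17,5,11,13]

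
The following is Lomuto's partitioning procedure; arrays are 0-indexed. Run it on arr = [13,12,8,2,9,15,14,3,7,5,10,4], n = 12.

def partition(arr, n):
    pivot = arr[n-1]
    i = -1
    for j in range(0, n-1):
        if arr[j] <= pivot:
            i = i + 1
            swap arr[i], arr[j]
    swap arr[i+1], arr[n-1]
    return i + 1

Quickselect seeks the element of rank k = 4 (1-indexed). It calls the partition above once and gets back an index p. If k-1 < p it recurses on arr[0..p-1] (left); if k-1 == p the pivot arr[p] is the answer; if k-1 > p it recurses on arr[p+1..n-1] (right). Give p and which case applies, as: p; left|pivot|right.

pivot=4, i=-1
j=0: 13>4, skip
j=1: 12>4, skip
j=2: 8>4, skip
j=3: 2≤4, i=0, swap(0,3) ⇒ [2,12,8,13,9,15,14,3,7,5,10,4]
j=4: 9>4, skip
j=5: 15>4, skip
j=6: 14>4, skip
j=7: 3≤4, i=1, swap(1,7) ⇒ [2,3,8,13,9,15,14,12,7,5,10,4]
j=8: 7>4, skip
j=9: 5>4, skip
j=10: 10>4, skip
swap(2,11) ⇒ [2,3,4,13,9,15,14,12,7,5,10,8]; return 2
p = 2; k-1 = 3 > 2 ⇒ right

2; right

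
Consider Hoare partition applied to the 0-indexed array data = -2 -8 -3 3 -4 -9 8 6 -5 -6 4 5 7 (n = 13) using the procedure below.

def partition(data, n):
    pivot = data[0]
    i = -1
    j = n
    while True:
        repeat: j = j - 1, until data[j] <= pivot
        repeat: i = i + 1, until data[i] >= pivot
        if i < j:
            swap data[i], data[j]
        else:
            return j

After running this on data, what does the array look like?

pivot=-2
j stops at 9 (-6), i stops at 0 (-2); swap ⇒ -6 -8 -3 3 -4 -9 8 6 -5 -2 4 5 7
j stops at 8 (-5), i stops at 3 (3); swap ⇒ -6 -8 -3 -5 -4 -9 8 6 3 -2 4 5 7
j stops at 5, i stops at 6; i≥j ⇒ return 5. data=-6 -8 -3 -5 -4 -9 8 6 3 -2 4 5 7

-6 -8 -3 -5 -4 -9 8 6 3 -2 4 5 7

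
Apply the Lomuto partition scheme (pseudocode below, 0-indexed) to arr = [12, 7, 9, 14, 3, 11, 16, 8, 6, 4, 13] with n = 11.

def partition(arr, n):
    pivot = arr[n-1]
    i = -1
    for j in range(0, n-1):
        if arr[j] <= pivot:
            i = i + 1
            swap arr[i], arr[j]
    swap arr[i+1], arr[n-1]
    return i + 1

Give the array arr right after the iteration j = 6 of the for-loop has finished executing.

[12, 7, 9, 3, 11, 14, 16, 8, 6, 4, 13]

pivot=13, i=-1
j=0: 12≤13, i=0, swap(0,0) ⇒ [12, 7, 9, 14, 3, 11, 16, 8, 6, 4, 13]
j=1: 7≤13, i=1, swap(1,1) ⇒ [12, 7, 9, 14, 3, 11, 16, 8, 6, 4, 13]
j=2: 9≤13, i=2, swap(2,2) ⇒ [12, 7, 9, 14, 3, 11, 16, 8, 6, 4, 13]
j=3: 14>13, skip
j=4: 3≤13, i=3, swap(3,4) ⇒ [12, 7, 9, 3, 14, 11, 16, 8, 6, 4, 13]
j=5: 11≤13, i=4, swap(4,5) ⇒ [12, 7, 9, 3, 11, 14, 16, 8, 6, 4, 13]
j=6: 16>13, skip
(after j=6) arr = [12, 7, 9, 3, 11, 14, 16, 8, 6, 4, 13]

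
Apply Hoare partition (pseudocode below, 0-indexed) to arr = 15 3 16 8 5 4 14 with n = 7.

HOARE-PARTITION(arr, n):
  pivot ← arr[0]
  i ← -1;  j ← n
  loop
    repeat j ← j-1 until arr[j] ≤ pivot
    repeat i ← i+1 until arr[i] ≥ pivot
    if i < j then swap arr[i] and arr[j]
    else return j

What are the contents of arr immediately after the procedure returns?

pivot=15
j stops at 6 (14), i stops at 0 (15); swap ⇒ 14 3 16 8 5 4 15
j stops at 5 (4), i stops at 2 (16); swap ⇒ 14 3 4 8 5 16 15
j stops at 4, i stops at 5; i≥j ⇒ return 4. arr=14 3 4 8 5 16 15

14 3 4 8 5 16 15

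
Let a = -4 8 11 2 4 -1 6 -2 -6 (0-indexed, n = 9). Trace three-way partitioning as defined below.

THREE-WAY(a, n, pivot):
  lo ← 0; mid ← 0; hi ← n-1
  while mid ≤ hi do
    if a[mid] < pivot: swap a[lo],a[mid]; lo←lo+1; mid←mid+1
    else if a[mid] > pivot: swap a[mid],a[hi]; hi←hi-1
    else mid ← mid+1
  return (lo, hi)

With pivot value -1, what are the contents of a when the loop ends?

-4 -6 -2 -1 4 6 2 11 8

pivot = -1; lo=0, mid=0, hi=8
a[mid]=-4<-1: swap a[0],a[0]; lo=1,mid=1 → -4 8 11 2 4 -1 6 -2 -6
a[mid]=8>-1: swap a[1],a[8]; hi=7 → -4 -6 11 2 4 -1 6 -2 8
a[mid]=-6<-1: swap a[1],a[1]; lo=2,mid=2 → -4 -6 11 2 4 -1 6 -2 8
a[mid]=11>-1: swap a[2],a[7]; hi=6 → -4 -6 -2 2 4 -1 6 11 8
a[mid]=-2<-1: swap a[2],a[2]; lo=3,mid=3 → -4 -6 -2 2 4 -1 6 11 8
a[mid]=2>-1: swap a[3],a[6]; hi=5 → -4 -6 -2 6 4 -1 2 11 8
a[mid]=6>-1: swap a[3],a[5]; hi=4 → -4 -6 -2 -1 4 6 2 11 8
a[mid]=-1=-1: mid=4
a[mid]=4>-1: swap a[4],a[4]; hi=3 → -4 -6 -2 -1 4 6 2 11 8
end: lo=3, hi=3; a = -4 -6 -2 -1 4 6 2 11 8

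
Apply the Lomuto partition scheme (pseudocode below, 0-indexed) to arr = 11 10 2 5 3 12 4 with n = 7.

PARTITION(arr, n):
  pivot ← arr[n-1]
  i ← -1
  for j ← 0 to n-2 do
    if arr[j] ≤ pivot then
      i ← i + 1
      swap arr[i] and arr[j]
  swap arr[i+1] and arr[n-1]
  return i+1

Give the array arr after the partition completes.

pivot=4, i=-1
j=0: 11>4, skip
j=1: 10>4, skip
j=2: 2≤4, i=0, swap(0,2) ⇒ 2 10 11 5 3 12 4
j=3: 5>4, skip
j=4: 3≤4, i=1, swap(1,4) ⇒ 2 3 11 5 10 12 4
j=5: 12>4, skip
swap(2,6) ⇒ 2 3 4 5 10 12 11; return 2

2 3 4 5 10 12 11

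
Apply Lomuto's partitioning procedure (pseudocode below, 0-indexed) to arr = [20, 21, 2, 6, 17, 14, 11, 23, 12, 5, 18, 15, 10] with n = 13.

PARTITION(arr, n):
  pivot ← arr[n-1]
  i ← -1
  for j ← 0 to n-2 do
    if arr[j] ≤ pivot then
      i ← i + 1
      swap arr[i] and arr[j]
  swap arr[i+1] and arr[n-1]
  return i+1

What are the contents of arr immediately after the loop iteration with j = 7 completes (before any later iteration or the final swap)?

[2, 6, 20, 21, 17, 14, 11, 23, 12, 5, 18, 15, 10]

pivot=10, i=-1
j=0: 20>10, skip
j=1: 21>10, skip
j=2: 2≤10, i=0, swap(0,2) ⇒ [2, 21, 20, 6, 17, 14, 11, 23, 12, 5, 18, 15, 10]
j=3: 6≤10, i=1, swap(1,3) ⇒ [2, 6, 20, 21, 17, 14, 11, 23, 12, 5, 18, 15, 10]
j=4: 17>10, skip
j=5: 14>10, skip
j=6: 11>10, skip
j=7: 23>10, skip
(after j=7) arr = [2, 6, 20, 21, 17, 14, 11, 23, 12, 5, 18, 15, 10]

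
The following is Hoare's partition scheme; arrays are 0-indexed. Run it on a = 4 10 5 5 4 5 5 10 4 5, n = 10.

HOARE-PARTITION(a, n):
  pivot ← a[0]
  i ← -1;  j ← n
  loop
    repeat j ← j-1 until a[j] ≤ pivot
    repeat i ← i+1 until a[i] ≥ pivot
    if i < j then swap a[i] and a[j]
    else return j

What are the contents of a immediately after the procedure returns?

pivot = a[0] = 4; i = -1, j = 10
j→8 (a[8]=4≤4), i→0 (a[0]=4≥4); i<j, swap → 4 10 5 5 4 5 5 10 4 5
j→4 (a[4]=4≤4), i→1 (a[1]=10≥4); i<j, swap → 4 4 5 5 10 5 5 10 4 5
j→1, i→2; i≥j, return j=1. a = 4 4 5 5 10 5 5 10 4 5

4 4 5 5 10 5 5 10 4 5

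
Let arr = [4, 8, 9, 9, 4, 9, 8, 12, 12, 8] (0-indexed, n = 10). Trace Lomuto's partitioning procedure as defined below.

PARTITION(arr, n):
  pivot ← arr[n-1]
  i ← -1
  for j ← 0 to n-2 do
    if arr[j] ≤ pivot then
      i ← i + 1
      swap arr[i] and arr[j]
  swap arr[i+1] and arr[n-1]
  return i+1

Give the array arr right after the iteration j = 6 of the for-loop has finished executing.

[4, 8, 4, 8, 9, 9, 9, 12, 12, 8]

pivot = arr[9] = 8; i = -1
j=0: arr[0]=4 ≤ 8 → i=0, swap arr[0],arr[0] (no change) → [4, 8, 9, 9, 4, 9, 8, 12, 12, 8]
j=1: arr[1]=8 ≤ 8 → i=1, swap arr[1],arr[1] (no change) → [4, 8, 9, 9, 4, 9, 8, 12, 12, 8]
j=2: arr[2]=9 > 8 → no swap
j=3: arr[3]=9 > 8 → no swap
j=4: arr[4]=4 ≤ 8 → i=2, swap arr[2],arr[4] → [4, 8, 4, 9, 9, 9, 8, 12, 12, 8]
j=5: arr[5]=9 > 8 → no swap
j=6: arr[6]=8 ≤ 8 → i=3, swap arr[3],arr[6] → [4, 8, 4, 8, 9, 9, 9, 12, 12, 8]
(after j=6) arr = [4, 8, 4, 8, 9, 9, 9, 12, 12, 8]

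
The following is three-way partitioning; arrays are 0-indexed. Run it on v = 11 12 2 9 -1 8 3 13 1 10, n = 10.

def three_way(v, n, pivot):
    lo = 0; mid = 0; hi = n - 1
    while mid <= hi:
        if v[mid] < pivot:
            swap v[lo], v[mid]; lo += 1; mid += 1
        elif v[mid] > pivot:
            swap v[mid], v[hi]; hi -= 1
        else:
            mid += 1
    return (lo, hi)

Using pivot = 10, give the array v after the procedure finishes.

1 2 9 -1 8 3 10 13 12 11

pivot = 10; lo=0, mid=0, hi=9
v[mid]=11>10: swap v[0],v[9]; hi=8 → 10 12 2 9 -1 8 3 13 1 11
v[mid]=10=10: mid=1
v[mid]=12>10: swap v[1],v[8]; hi=7 → 10 1 2 9 -1 8 3 13 12 11
v[mid]=1<10: swap v[0],v[1]; lo=1,mid=2 → 1 10 2 9 -1 8 3 13 12 11
v[mid]=2<10: swap v[1],v[2]; lo=2,mid=3 → 1 2 10 9 -1 8 3 13 12 11
v[mid]=9<10: swap v[2],v[3]; lo=3,mid=4 → 1 2 9 10 -1 8 3 13 12 11
v[mid]=-1<10: swap v[3],v[4]; lo=4,mid=5 → 1 2 9 -1 10 8 3 13 12 11
v[mid]=8<10: swap v[4],v[5]; lo=5,mid=6 → 1 2 9 -1 8 10 3 13 12 11
v[mid]=3<10: swap v[5],v[6]; lo=6,mid=7 → 1 2 9 -1 8 3 10 13 12 11
v[mid]=13>10: swap v[7],v[7]; hi=6 → 1 2 9 -1 8 3 10 13 12 11
end: lo=6, hi=6; v = 1 2 9 -1 8 3 10 13 12 11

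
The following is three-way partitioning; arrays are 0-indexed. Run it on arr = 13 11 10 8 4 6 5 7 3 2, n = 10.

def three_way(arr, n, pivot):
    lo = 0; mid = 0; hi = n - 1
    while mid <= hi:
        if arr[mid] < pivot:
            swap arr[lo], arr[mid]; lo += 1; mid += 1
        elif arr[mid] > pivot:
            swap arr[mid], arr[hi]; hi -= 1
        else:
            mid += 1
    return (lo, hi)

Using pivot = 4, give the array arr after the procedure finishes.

lo=0 mid=0 hi=9
13>4: swap(0,9), hi=8 ⇒ 2 11 10 8 4 6 5 7 3 13
2<4: swap(0,0), lo=1 mid=1 ⇒ 2 11 10 8 4 6 5 7 3 13
11>4: swap(1,8), hi=7 ⇒ 2 3 10 8 4 6 5 7 11 13
3<4: swap(1,1), lo=2 mid=2 ⇒ 2 3 10 8 4 6 5 7 11 13
10>4: swap(2,7), hi=6 ⇒ 2 3 7 8 4 6 5 10 11 13
7>4: swap(2,6), hi=5 ⇒ 2 3 5 8 4 6 7 10 11 13
5>4: swap(2,5), hi=4 ⇒ 2 3 6 8 4 5 7 10 11 13
6>4: swap(2,4), hi=3 ⇒ 2 3 4 8 6 5 7 10 11 13
4=4: mid=3
8>4: swap(3,3), hi=2 ⇒ 2 3 4 8 6 5 7 10 11 13
done. lo=2 hi=2; arr=2 3 4 8 6 5 7 10 11 13

2 3 4 8 6 5 7 10 11 13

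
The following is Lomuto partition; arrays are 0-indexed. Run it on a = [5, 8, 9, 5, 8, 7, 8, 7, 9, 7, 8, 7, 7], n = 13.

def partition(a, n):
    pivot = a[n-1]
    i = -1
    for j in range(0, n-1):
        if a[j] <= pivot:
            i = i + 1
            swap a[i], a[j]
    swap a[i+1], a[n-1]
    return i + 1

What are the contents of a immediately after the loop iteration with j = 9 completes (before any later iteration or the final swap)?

pivot = a[12] = 7; i = -1
j=0: a[0]=5 ≤ 7 → i=0, swap a[0],a[0] (no change) → [5, 8, 9, 5, 8, 7, 8, 7, 9, 7, 8, 7, 7]
j=1: a[1]=8 > 7 → no swap
j=2: a[2]=9 > 7 → no swap
j=3: a[3]=5 ≤ 7 → i=1, swap a[1],a[3] → [5, 5, 9, 8, 8, 7, 8, 7, 9, 7, 8, 7, 7]
j=4: a[4]=8 > 7 → no swap
j=5: a[5]=7 ≤ 7 → i=2, swap a[2],a[5] → [5, 5, 7, 8, 8, 9, 8, 7, 9, 7, 8, 7, 7]
j=6: a[6]=8 > 7 → no swap
j=7: a[7]=7 ≤ 7 → i=3, swap a[3],a[7] → [5, 5, 7, 7, 8, 9, 8, 8, 9, 7, 8, 7, 7]
j=8: a[8]=9 > 7 → no swap
j=9: a[9]=7 ≤ 7 → i=4, swap a[4],a[9] → [5, 5, 7, 7, 7, 9, 8, 8, 9, 8, 8, 7, 7]
(after j=9) a = [5, 5, 7, 7, 7, 9, 8, 8, 9, 8, 8, 7, 7]

[5, 5, 7, 7, 7, 9, 8, 8, 9, 8, 8, 7, 7]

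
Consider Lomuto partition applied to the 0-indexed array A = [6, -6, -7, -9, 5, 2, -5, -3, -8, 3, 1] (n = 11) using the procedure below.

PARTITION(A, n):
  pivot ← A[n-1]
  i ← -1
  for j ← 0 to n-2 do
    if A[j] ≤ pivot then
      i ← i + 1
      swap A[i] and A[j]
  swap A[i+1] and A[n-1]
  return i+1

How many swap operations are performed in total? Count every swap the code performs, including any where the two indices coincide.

7

pivot = A[10] = 1; i = -1
j=0: A[0]=6 > 1 → no swap
j=1: A[1]=-6 ≤ 1 → i=0, swap A[0],A[1] → [-6, 6, -7, -9, 5, 2, -5, -3, -8, 3, 1]
j=2: A[2]=-7 ≤ 1 → i=1, swap A[1],A[2] → [-6, -7, 6, -9, 5, 2, -5, -3, -8, 3, 1]
j=3: A[3]=-9 ≤ 1 → i=2, swap A[2],A[3] → [-6, -7, -9, 6, 5, 2, -5, -3, -8, 3, 1]
j=4: A[4]=5 > 1 → no swap
j=5: A[5]=2 > 1 → no swap
j=6: A[6]=-5 ≤ 1 → i=3, swap A[3],A[6] → [-6, -7, -9, -5, 5, 2, 6, -3, -8, 3, 1]
j=7: A[7]=-3 ≤ 1 → i=4, swap A[4],A[7] → [-6, -7, -9, -5, -3, 2, 6, 5, -8, 3, 1]
j=8: A[8]=-8 ≤ 1 → i=5, swap A[5],A[8] → [-6, -7, -9, -5, -3, -8, 6, 5, 2, 3, 1]
j=9: A[9]=3 > 1 → no swap
final swap A[6],A[10] → [-6, -7, -9, -5, -3, -8, 1, 5, 2, 3, 6]; return 6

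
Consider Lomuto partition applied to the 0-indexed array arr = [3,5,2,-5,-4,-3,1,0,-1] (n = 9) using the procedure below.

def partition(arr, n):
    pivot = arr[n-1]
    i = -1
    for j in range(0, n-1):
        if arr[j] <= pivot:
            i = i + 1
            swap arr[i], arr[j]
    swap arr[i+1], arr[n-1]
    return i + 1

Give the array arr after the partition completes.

[-5,-4,-3,-1,5,2,1,0,3]

pivot = arr[8] = -1; i = -1
j=0: arr[0]=3 > -1 → no swap
j=1: arr[1]=5 > -1 → no swap
j=2: arr[2]=2 > -1 → no swap
j=3: arr[3]=-5 ≤ -1 → i=0, swap arr[0],arr[3] → [-5,5,2,3,-4,-3,1,0,-1]
j=4: arr[4]=-4 ≤ -1 → i=1, swap arr[1],arr[4] → [-5,-4,2,3,5,-3,1,0,-1]
j=5: arr[5]=-3 ≤ -1 → i=2, swap arr[2],arr[5] → [-5,-4,-3,3,5,2,1,0,-1]
j=6: arr[6]=1 > -1 → no swap
j=7: arr[7]=0 > -1 → no swap
final swap arr[3],arr[8] → [-5,-4,-3,-1,5,2,1,0,3]; return 3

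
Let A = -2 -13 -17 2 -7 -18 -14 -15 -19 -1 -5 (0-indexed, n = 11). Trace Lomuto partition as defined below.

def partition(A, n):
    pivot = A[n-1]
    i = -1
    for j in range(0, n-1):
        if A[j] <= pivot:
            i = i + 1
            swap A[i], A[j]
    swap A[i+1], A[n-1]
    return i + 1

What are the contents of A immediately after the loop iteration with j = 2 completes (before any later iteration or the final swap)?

pivot = A[10] = -5; i = -1
j=0: A[0]=-2 > -5 → no swap
j=1: A[1]=-13 ≤ -5 → i=0, swap A[0],A[1] → -13 -2 -17 2 -7 -18 -14 -15 -19 -1 -5
j=2: A[2]=-17 ≤ -5 → i=1, swap A[1],A[2] → -13 -17 -2 2 -7 -18 -14 -15 -19 -1 -5
(after j=2) A = -13 -17 -2 2 -7 -18 -14 -15 -19 -1 -5

-13 -17 -2 2 -7 -18 -14 -15 -19 -1 -5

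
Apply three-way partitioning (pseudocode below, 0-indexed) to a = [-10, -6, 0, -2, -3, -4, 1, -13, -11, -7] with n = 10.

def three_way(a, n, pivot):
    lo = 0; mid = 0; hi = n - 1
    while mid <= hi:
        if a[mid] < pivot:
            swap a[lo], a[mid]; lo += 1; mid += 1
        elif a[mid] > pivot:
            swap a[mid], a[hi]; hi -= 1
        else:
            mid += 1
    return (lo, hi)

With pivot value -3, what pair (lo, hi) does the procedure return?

pivot = -3; lo=0, mid=0, hi=9
a[mid]=-10<-3: swap a[0],a[0]; lo=1,mid=1 → [-10, -6, 0, -2, -3, -4, 1, -13, -11, -7]
a[mid]=-6<-3: swap a[1],a[1]; lo=2,mid=2 → [-10, -6, 0, -2, -3, -4, 1, -13, -11, -7]
a[mid]=0>-3: swap a[2],a[9]; hi=8 → [-10, -6, -7, -2, -3, -4, 1, -13, -11, 0]
a[mid]=-7<-3: swap a[2],a[2]; lo=3,mid=3 → [-10, -6, -7, -2, -3, -4, 1, -13, -11, 0]
a[mid]=-2>-3: swap a[3],a[8]; hi=7 → [-10, -6, -7, -11, -3, -4, 1, -13, -2, 0]
a[mid]=-11<-3: swap a[3],a[3]; lo=4,mid=4 → [-10, -6, -7, -11, -3, -4, 1, -13, -2, 0]
a[mid]=-3=-3: mid=5
a[mid]=-4<-3: swap a[4],a[5]; lo=5,mid=6 → [-10, -6, -7, -11, -4, -3, 1, -13, -2, 0]
a[mid]=1>-3: swap a[6],a[7]; hi=6 → [-10, -6, -7, -11, -4, -3, -13, 1, -2, 0]
a[mid]=-13<-3: swap a[5],a[6]; lo=6,mid=7 → [-10, -6, -7, -11, -4, -13, -3, 1, -2, 0]
end: lo=6, hi=6; a = [-10, -6, -7, -11, -4, -13, -3, 1, -2, 0]

(6, 6)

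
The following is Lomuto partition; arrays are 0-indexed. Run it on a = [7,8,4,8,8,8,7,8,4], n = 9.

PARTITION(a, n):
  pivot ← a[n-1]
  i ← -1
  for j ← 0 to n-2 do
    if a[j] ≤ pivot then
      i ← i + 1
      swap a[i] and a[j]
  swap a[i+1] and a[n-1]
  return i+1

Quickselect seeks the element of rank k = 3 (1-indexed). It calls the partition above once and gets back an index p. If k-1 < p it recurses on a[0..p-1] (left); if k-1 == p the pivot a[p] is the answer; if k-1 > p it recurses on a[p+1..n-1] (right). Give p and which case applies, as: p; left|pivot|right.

pivot = a[8] = 4; i = -1
j=0: a[0]=7 > 4 → no swap
j=1: a[1]=8 > 4 → no swap
j=2: a[2]=4 ≤ 4 → i=0, swap a[0],a[2] → [4,8,7,8,8,8,7,8,4]
j=3: a[3]=8 > 4 → no swap
j=4: a[4]=8 > 4 → no swap
j=5: a[5]=8 > 4 → no swap
j=6: a[6]=7 > 4 → no swap
j=7: a[7]=8 > 4 → no swap
final swap a[1],a[8] → [4,4,7,8,8,8,7,8,8]; return 1
p = 1; k-1 = 2 > 1 ⇒ right

1; right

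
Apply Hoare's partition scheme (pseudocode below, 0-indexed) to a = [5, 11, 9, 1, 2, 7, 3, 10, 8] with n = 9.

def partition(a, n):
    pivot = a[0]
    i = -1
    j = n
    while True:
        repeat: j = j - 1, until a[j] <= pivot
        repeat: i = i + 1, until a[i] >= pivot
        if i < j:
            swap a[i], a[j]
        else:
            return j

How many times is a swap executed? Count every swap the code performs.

pivot = a[0] = 5; i = -1, j = 9
j→6 (a[6]=3≤5), i→0 (a[0]=5≥5); i<j, swap → [3, 11, 9, 1, 2, 7, 5, 10, 8]
j→4 (a[4]=2≤5), i→1 (a[1]=11≥5); i<j, swap → [3, 2, 9, 1, 11, 7, 5, 10, 8]
j→3 (a[3]=1≤5), i→2 (a[2]=9≥5); i<j, swap → [3, 2, 1, 9, 11, 7, 5, 10, 8]
j→2, i→3; i≥j, return j=2. a = [3, 2, 1, 9, 11, 7, 5, 10, 8]

3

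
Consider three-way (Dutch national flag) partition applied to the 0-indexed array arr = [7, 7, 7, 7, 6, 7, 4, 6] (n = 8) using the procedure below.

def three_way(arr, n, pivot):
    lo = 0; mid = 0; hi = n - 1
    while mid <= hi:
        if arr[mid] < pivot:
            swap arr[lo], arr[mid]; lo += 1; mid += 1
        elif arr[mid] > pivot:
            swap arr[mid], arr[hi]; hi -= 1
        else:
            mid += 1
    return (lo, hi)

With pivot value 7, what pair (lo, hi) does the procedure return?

(3, 7)

lo=0 mid=0 hi=7
7=7: mid=1
7=7: mid=2
7=7: mid=3
7=7: mid=4
6<7: swap(0,4), lo=1 mid=5 ⇒ [6, 7, 7, 7, 7, 7, 4, 6]
7=7: mid=6
4<7: swap(1,6), lo=2 mid=7 ⇒ [6, 4, 7, 7, 7, 7, 7, 6]
6<7: swap(2,7), lo=3 mid=8 ⇒ [6, 4, 6, 7, 7, 7, 7, 7]
done. lo=3 hi=7; arr=[6, 4, 6, 7, 7, 7, 7, 7]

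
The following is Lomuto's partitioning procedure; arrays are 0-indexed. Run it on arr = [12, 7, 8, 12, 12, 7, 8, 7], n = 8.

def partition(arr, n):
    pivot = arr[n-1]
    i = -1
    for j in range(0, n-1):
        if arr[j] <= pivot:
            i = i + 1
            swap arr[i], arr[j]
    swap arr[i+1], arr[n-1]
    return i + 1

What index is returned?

pivot=7, i=-1
j=0: 12>7, skip
j=1: 7≤7, i=0, swap(0,1) ⇒ [7, 12, 8, 12, 12, 7, 8, 7]
j=2: 8>7, skip
j=3: 12>7, skip
j=4: 12>7, skip
j=5: 7≤7, i=1, swap(1,5) ⇒ [7, 7, 8, 12, 12, 12, 8, 7]
j=6: 8>7, skip
swap(2,7) ⇒ [7, 7, 7, 12, 12, 12, 8, 8]; return 2

2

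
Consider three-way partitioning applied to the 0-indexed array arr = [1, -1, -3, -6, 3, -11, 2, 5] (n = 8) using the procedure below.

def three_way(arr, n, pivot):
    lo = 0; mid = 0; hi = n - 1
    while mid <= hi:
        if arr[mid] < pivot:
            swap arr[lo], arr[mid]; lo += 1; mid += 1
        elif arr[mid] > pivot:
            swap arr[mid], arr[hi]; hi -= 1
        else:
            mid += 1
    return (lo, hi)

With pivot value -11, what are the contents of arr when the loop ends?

pivot = -11; lo=0, mid=0, hi=7
arr[mid]=1>-11: swap arr[0],arr[7]; hi=6 → [5, -1, -3, -6, 3, -11, 2, 1]
arr[mid]=5>-11: swap arr[0],arr[6]; hi=5 → [2, -1, -3, -6, 3, -11, 5, 1]
arr[mid]=2>-11: swap arr[0],arr[5]; hi=4 → [-11, -1, -3, -6, 3, 2, 5, 1]
arr[mid]=-11=-11: mid=1
arr[mid]=-1>-11: swap arr[1],arr[4]; hi=3 → [-11, 3, -3, -6, -1, 2, 5, 1]
arr[mid]=3>-11: swap arr[1],arr[3]; hi=2 → [-11, -6, -3, 3, -1, 2, 5, 1]
arr[mid]=-6>-11: swap arr[1],arr[2]; hi=1 → [-11, -3, -6, 3, -1, 2, 5, 1]
arr[mid]=-3>-11: swap arr[1],arr[1]; hi=0 → [-11, -3, -6, 3, -1, 2, 5, 1]
end: lo=0, hi=0; arr = [-11, -3, -6, 3, -1, 2, 5, 1]

[-11, -3, -6, 3, -1, 2, 5, 1]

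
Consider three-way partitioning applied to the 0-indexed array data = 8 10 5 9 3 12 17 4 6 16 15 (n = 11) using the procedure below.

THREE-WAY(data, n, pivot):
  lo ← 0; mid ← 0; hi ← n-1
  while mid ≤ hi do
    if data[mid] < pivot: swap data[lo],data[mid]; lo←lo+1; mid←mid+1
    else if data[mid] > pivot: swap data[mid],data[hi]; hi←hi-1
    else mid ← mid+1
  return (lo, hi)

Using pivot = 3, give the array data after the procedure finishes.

3 5 9 10 12 17 4 6 16 15 8

lo=0 mid=0 hi=10
8>3: swap(0,10), hi=9 ⇒ 15 10 5 9 3 12 17 4 6 16 8
15>3: swap(0,9), hi=8 ⇒ 16 10 5 9 3 12 17 4 6 15 8
16>3: swap(0,8), hi=7 ⇒ 6 10 5 9 3 12 17 4 16 15 8
6>3: swap(0,7), hi=6 ⇒ 4 10 5 9 3 12 17 6 16 15 8
4>3: swap(0,6), hi=5 ⇒ 17 10 5 9 3 12 4 6 16 15 8
17>3: swap(0,5), hi=4 ⇒ 12 10 5 9 3 17 4 6 16 15 8
12>3: swap(0,4), hi=3 ⇒ 3 10 5 9 12 17 4 6 16 15 8
3=3: mid=1
10>3: swap(1,3), hi=2 ⇒ 3 9 5 10 12 17 4 6 16 15 8
9>3: swap(1,2), hi=1 ⇒ 3 5 9 10 12 17 4 6 16 15 8
5>3: swap(1,1), hi=0 ⇒ 3 5 9 10 12 17 4 6 16 15 8
done. lo=0 hi=0; data=3 5 9 10 12 17 4 6 16 15 8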